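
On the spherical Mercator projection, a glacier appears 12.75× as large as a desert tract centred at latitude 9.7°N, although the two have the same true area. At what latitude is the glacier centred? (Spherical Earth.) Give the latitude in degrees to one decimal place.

74.0°

Mercator areal scale is sec²φ, so apparent-area ratio = sec²φ₁ / sec²φ₂ = cos²φ₂ / cos²φ₁.
cos²φ₂ / cos²φ₁ = 12.75  ⇒  cos φ₁ = cos 9.7° / √12.75 = 0.9857/3.571 = 0.2761.
φ₁ = arccos(0.2761) ≈ 74.0°.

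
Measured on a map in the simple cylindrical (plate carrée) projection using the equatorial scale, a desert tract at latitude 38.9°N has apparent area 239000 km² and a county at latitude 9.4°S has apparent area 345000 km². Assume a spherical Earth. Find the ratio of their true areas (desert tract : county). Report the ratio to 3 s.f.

0.546

Plate carrée has h = 1 and k = sec φ, giving areal scale sec φ; true area = (apparent area) · cos φ.
True area of desert tract: 239000 × cos(38.9°) = 239000 × 0.7782 = 186000 km².
True area of county: 345000 × cos(9.4°) = 345000 × 0.9866 = 340400 km².
Ratio = 186000 / 340400 ≈ 0.546.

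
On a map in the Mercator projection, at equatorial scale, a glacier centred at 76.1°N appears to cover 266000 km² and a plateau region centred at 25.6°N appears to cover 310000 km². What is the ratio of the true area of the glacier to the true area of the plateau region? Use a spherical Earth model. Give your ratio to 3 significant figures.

0.0609

Mercator's areal exaggeration is sec²φ; hence true area = (apparent area) · cos²φ.
True area of glacier: 266000 × cos²(76.1°) = 266000 × 0.05771 = 15350 km².
True area of plateau region: 310000 × cos²(25.6°) = 310000 × 0.8133 = 252100 km².
Ratio = 15350 / 252100 ≈ 0.0609.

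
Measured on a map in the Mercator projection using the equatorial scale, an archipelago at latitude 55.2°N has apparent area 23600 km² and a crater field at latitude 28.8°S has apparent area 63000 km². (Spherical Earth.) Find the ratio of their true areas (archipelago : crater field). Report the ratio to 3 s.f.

On Mercator the areal scale is sec²φ, so true area = apparent × cos²φ.
True area of archipelago: 23600 × cos²(55.2°) = 23600 × 0.3257 = 7687 km².
True area of crater field: 63000 × cos²(28.8°) = 63000 × 0.7679 = 48380 km².
Ratio = 7687 / 48380 ≈ 0.159.

0.159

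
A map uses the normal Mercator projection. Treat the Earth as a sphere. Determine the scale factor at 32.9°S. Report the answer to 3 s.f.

1.19

For Mercator, h = k = sec φ (a conformal cylindrical projection has a single point scale, 1/cos φ).
k = 1/cos 32.9° = 1/0.8396 = 1.191.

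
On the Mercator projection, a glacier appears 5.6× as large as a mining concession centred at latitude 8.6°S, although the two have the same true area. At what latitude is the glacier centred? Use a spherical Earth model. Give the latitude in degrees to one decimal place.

On Mercator, (apparent₁)/(apparent₂) = sec²φ₁ / sec²φ₂ when true areas are equal.
cos²φ₂ / cos²φ₁ = 5.6  ⇒  cos φ₁ = cos 8.6° / √5.6 = 0.9888/2.366 = 0.4178.
φ₁ = arccos(0.4178) ≈ 65.3°.

65.3°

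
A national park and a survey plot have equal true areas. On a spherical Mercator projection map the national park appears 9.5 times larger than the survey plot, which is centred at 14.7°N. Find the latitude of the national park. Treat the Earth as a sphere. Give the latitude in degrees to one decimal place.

Mercator areal scale is sec²φ, so apparent-area ratio = sec²φ₁ / sec²φ₂ = cos²φ₂ / cos²φ₁.
cos²φ₂ / cos²φ₁ = 9.5  ⇒  cos φ₁ = cos 14.7° / √9.5 = 0.9673/3.082 = 0.3138.
φ₁ = arccos(0.3138) ≈ 71.7°.

71.7°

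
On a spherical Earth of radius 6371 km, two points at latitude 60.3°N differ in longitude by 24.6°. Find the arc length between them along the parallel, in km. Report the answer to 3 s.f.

Arc length along a parallel = R cos φ · Δλ (with Δλ in radians).
= 6371 × cos 60.3° × (24.6° × π/180) = 6371 × 0.4955 × 0.4294 ≈ 1360 km.

1360 km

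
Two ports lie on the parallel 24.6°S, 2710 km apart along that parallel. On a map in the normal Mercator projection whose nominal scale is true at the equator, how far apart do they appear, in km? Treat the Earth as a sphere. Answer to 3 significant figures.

The Mercator projection is conformal; its linear scale factor is the same in every direction and equals sec φ = 1/cos φ.
Along the parallel, k = sec 24.6° = 1/0.9092 = 1.100.
Map distance = 2710 × 1.100 ≈ 2980 km.

2980 km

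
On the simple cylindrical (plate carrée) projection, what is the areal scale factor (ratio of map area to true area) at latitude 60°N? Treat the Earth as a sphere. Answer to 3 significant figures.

2.00

Plate carrée maps x = Rλ, y = Rφ. The meridian scale is h = 1 and the parallel scale is k = 1/cos φ = sec φ.
Areal scale = h·k = 1 × sec φ; at 60°, h = 1.000, k = 2.000, so h·k = 2.000.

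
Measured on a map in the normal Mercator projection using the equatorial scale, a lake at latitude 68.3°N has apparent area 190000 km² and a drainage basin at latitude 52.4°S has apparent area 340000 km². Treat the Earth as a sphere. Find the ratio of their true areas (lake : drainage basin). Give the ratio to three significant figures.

On Mercator the areal scale is sec²φ, so true area = apparent × cos²φ.
True area of lake: 190000 × cos²(68.3°) = 190000 × 0.1367 = 25980 km².
True area of drainage basin: 340000 × cos²(52.4°) = 340000 × 0.3723 = 126600 km².
Ratio = 25980 / 126600 ≈ 0.205.

0.205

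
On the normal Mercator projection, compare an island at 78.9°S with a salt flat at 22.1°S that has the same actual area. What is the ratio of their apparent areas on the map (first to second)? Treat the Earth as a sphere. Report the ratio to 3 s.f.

Mercator is conformal with k = sec φ, so areal scale = k² = sec²φ.
At 78.9°: sec²(78.9°) = 1/0.1925² = 26.98.
At 22.1°: sec²(22.1°) = 1/0.9265² = 1.165.
Ratio = 26.98/1.165 = cos²(22.1°)/cos²(78.9°) ≈ 23.2.

23.2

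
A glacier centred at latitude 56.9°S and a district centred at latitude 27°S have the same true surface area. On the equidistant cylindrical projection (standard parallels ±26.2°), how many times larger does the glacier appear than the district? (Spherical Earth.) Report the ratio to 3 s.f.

1.63

In the equirectangular projection with standard parallel φ₀ = 26.2° (x = Rλ cos φ₀, y = Rφ), meridians are true-scale (h = 1) and the parallel scale is k = cos φ₀ / cos φ.
Areal scale at 56.9°: h·k = 1.000 × 1.643 = 1.643.
Areal scale at 27°: h·k = 1.000 × 1.007 = 1.007.
Ratio = 1.643/1.007 ≈ 1.63.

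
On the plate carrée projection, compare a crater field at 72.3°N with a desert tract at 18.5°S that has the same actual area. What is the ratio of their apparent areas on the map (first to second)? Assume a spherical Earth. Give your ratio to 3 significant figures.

Plate carrée maps x = Rλ, y = Rφ. The meridian scale is h = 1 and the parallel scale is k = 1/cos φ = sec φ.
Areal scale at 72.3°: h·k = 1.000 × 3.289 = 3.289.
Areal scale at 18.5°: h·k = 1.000 × 1.054 = 1.054.
Ratio = 3.289/1.054 ≈ 3.12.

3.12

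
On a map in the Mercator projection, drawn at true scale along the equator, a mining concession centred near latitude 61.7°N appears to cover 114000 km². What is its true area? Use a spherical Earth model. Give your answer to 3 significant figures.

Mercator is conformal, so the point scale is isotropic: h = k = sec φ = 1/cos φ.
Areal scale = k² = sec²φ = 1/cos²(61.7°) = 1/0.4741² = 4.449.
True area = apparent / (areal scale) = 114000 / 4.449 ≈ 25600 km².

25600 km²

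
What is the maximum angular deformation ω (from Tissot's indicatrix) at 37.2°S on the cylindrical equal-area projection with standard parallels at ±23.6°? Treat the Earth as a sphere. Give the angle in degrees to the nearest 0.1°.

16.0°

Cylindrical equal-area (φ₀ = 23.6°): h = cos φ / cos 23.6° along meridians, k = cos 23.6° / cos φ along parallels; h·k = 1.
At 37.2°: h = 0.8692, k = 1.150; principal scales a = 1.150, b = 0.8692.
sin(ω/2) = (a − b)/(a + b) = 0.2812/2.020 = 0.1392, so ω = 2 arcsin(0.1392) ≈ 16.0°.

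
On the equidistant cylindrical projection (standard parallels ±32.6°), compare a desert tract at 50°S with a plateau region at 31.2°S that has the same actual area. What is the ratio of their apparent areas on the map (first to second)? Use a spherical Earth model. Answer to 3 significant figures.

1.33

The equidistant cylindrical projection with φ₀ = 32.6° has h = 1 (meridians true) and k = cos φ₀ / cos φ along parallels.
Areal scale at 50°: h·k = 1.000 × 1.311 = 1.311.
Areal scale at 31.2°: h·k = 1.000 × 0.9849 = 0.9849.
Ratio = 1.311/0.9849 ≈ 1.33.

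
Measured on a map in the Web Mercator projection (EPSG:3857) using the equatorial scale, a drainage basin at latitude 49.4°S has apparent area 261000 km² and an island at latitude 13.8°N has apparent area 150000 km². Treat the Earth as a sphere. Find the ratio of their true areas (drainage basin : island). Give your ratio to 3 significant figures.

Since Mercator area scale is 1/cos²φ, the true area equals the apparent area multiplied by cos²φ.
True area of drainage basin: 261000 × cos²(49.4°) = 261000 × 0.4235 = 110500 km².
True area of island: 150000 × cos²(13.8°) = 150000 × 0.9431 = 141500 km².
Ratio = 110500 / 141500 ≈ 0.781.

0.781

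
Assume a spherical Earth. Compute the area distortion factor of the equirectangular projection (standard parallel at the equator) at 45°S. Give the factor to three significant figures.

For the equirectangular projection with φ₀ = 0 (plate carrée), h = 1 along meridians and k = sec φ along parallels.
Areal scale = h·k = 1 × sec φ; at 45°, h = 1.000, k = 1.414, so h·k = 1.414.

1.41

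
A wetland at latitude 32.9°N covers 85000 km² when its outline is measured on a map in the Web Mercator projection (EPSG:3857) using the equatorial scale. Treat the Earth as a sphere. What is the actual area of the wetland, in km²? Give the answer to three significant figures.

59900 km²

For Mercator, h = k = sec φ (a conformal cylindrical projection has a single point scale, 1/cos φ).
Areal scale = k² = sec²φ = 1/cos²(32.9°) = 1/0.8396² = 1.419.
True area = apparent / (areal scale) = 85000 / 1.419 ≈ 59900 km².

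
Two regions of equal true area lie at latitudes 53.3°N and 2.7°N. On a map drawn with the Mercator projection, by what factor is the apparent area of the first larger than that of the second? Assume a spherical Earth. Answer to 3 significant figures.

2.79

On Mercator, area is exaggerated by sec²φ = 1/cos²φ.
At 53.3°: sec²(53.3°) = 1/0.5976² = 2.800.
At 2.7°: sec²(2.7°) = 1/0.9989² = 1.002.
Ratio = 2.800/1.002 = cos²(2.7°)/cos²(53.3°) ≈ 2.79.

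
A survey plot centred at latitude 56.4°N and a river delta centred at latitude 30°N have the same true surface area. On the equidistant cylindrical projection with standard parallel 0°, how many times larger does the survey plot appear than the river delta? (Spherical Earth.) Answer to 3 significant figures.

1.56

Plate carrée maps x = Rλ, y = Rφ. The meridian scale is h = 1 and the parallel scale is k = 1/cos φ = sec φ.
Areal scale at 56.4°: h·k = 1.000 × 1.807 = 1.807.
Areal scale at 30°: h·k = 1.000 × 1.155 = 1.155.
Ratio = 1.807/1.155 ≈ 1.56.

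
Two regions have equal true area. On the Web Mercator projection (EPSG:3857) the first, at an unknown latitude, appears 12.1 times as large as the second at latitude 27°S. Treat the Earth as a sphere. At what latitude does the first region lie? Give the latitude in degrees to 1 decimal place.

For equal true areas on Mercator, apparent areas scale as sec²φ, so the ratio is cos²φ₂ / cos²φ₁.
cos²φ₂ / cos²φ₁ = 12.1  ⇒  cos φ₁ = cos 27° / √12.1 = 0.8910/3.479 = 0.2561.
φ₁ = arccos(0.2561) ≈ 75.2°.

75.2°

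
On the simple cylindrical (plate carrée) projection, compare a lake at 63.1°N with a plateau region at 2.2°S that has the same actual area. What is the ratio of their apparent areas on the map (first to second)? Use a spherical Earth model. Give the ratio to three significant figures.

2.21

For the equirectangular projection with φ₀ = 0 (plate carrée), h = 1 along meridians and k = sec φ along parallels.
Areal scale at 63.1°: h·k = 1.000 × 2.210 = 2.210.
Areal scale at 2.2°: h·k = 1.000 × 1.001 = 1.001.
Ratio = 2.210/1.001 ≈ 2.21.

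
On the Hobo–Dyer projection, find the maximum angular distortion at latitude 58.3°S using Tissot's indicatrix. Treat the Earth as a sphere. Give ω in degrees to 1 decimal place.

45.9°

The Hobo–Dyer projection is cylindrical equal-area with φ₀ = 37.5°. For cylindrical equal-area with standard parallel φ₀, h = cos φ / cos φ₀ and k = cos φ₀ / cos φ, so h·k = 1.
At 58.3°: h = 0.6623, k = 1.510; principal scales a = 1.510, b = 0.6623.
sin(ω/2) = (a − b)/(a + b) = 0.8475/2.172 = 0.3901, so ω = 2 arcsin(0.3901) ≈ 45.9°.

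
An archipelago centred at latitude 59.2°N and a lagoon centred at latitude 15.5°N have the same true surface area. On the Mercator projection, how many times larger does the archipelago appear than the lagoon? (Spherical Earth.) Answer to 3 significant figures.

Mercator is conformal with k = sec φ, so areal scale = k² = sec²φ.
At 59.2°: sec²(59.2°) = 1/0.5120² = 3.814.
At 15.5°: sec²(15.5°) = 1/0.9636² = 1.077.
Ratio = 3.814/1.077 = cos²(15.5°)/cos²(59.2°) ≈ 3.54.

3.54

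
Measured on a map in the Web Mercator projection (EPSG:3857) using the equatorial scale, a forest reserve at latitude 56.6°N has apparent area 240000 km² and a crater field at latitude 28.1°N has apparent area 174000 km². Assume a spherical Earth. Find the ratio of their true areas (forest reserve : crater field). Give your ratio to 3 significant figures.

Since Mercator area scale is 1/cos²φ, the true area equals the apparent area multiplied by cos²φ.
True area of forest reserve: 240000 × cos²(56.6°) = 240000 × 0.3030 = 72730 km².
True area of crater field: 174000 × cos²(28.1°) = 174000 × 0.7781 = 135400 km².
Ratio = 72730 / 135400 ≈ 0.537.

0.537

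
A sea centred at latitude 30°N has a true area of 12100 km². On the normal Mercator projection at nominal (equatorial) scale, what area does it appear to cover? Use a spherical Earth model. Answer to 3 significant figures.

Mercator is conformal, so the point scale is isotropic: h = k = sec φ = 1/cos φ.
Areal scale = k² = sec²φ = 1/cos²(30°) = 1/0.8660² = 1.333.
Apparent area = 12100 × 1.333 ≈ 16100 km².

16100 km²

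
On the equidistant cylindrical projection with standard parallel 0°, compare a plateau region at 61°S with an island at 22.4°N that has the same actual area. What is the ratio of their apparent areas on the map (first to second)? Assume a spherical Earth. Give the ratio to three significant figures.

In the plate carrée (x = Rλ, y = Rφ), meridians are true-scale (h = 1) and parallels are stretched by k = sec φ.
Areal scale at 61°: h·k = 1.000 × 2.063 = 2.063.
Areal scale at 22.4°: h·k = 1.000 × 1.082 = 1.082.
Ratio = 2.063/1.082 ≈ 1.91.

1.91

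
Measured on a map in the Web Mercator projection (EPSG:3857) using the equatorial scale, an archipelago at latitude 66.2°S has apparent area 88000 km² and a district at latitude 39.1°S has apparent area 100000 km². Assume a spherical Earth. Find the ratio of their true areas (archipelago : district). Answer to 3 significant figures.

0.238

On Mercator the areal scale is sec²φ, so true area = apparent × cos²φ.
True area of archipelago: 88000 × cos²(66.2°) = 88000 × 0.1628 = 14330 km².
True area of district: 100000 × cos²(39.1°) = 100000 × 0.6022 = 60220 km².
Ratio = 14330 / 60220 ≈ 0.238.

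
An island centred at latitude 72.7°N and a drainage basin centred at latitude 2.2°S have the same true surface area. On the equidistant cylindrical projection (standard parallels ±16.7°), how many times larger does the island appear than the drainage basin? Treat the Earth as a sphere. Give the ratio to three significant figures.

The equidistant cylindrical projection with φ₀ = 16.7° has h = 1 (meridians true) and k = cos φ₀ / cos φ along parallels.
Areal scale at 72.7°: h·k = 1.000 × 3.221 = 3.221.
Areal scale at 2.2°: h·k = 1.000 × 0.9585 = 0.9585.
Ratio = 3.221/0.9585 ≈ 3.36.

3.36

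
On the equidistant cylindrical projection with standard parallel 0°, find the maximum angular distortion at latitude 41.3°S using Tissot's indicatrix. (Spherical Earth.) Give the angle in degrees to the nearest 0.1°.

16.3°

In the plate carrée (x = Rλ, y = Rφ), meridians are true-scale (h = 1) and parallels are stretched by k = sec φ.
At 41.3°: h = 1.000, k = 1.331; principal scales a = 1.331, b = 1.000.
sin(ω/2) = (a − b)/(a + b) = 0.3311/2.331 = 0.1420, so ω = 2 arcsin(0.1420) ≈ 16.3°.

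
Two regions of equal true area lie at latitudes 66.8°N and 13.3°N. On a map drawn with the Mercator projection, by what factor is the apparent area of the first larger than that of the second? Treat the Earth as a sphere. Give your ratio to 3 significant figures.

Mercator is conformal with k = sec φ, so areal scale = k² = sec²φ.
At 66.8°: sec²(66.8°) = 1/0.3939² = 6.444.
At 13.3°: sec²(13.3°) = 1/0.9732² = 1.056.
Ratio = 6.444/1.056 = cos²(13.3°)/cos²(66.8°) ≈ 6.10.

6.10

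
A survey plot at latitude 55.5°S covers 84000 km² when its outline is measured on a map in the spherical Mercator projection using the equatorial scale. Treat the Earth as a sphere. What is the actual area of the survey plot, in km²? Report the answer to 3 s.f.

26900 km²

For Mercator, h = k = sec φ (a conformal cylindrical projection has a single point scale, 1/cos φ).
Areal scale = k² = sec²φ = 1/cos²(55.5°) = 1/0.5664² = 3.117.
True area = apparent / (areal scale) = 84000 / 3.117 ≈ 26900 km².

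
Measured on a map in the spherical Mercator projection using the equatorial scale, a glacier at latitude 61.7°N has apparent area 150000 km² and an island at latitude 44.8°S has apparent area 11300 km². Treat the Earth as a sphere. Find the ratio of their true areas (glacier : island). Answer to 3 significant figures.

Since Mercator area scale is 1/cos²φ, the true area equals the apparent area multiplied by cos²φ.
True area of glacier: 150000 × cos²(61.7°) = 150000 × 0.2248 = 33710 km².
True area of island: 11300 × cos²(44.8°) = 11300 × 0.5035 = 5689 km².
Ratio = 33710 / 5689 ≈ 5.93.

5.93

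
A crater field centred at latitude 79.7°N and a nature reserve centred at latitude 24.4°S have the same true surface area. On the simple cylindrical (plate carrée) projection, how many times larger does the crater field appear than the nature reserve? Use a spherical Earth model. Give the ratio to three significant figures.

Plate carrée maps x = Rλ, y = Rφ. The meridian scale is h = 1 and the parallel scale is k = 1/cos φ = sec φ.
Areal scale at 79.7°: h·k = 1.000 × 5.593 = 5.593.
Areal scale at 24.4°: h·k = 1.000 × 1.098 = 1.098.
Ratio = 5.593/1.098 ≈ 5.09.

5.09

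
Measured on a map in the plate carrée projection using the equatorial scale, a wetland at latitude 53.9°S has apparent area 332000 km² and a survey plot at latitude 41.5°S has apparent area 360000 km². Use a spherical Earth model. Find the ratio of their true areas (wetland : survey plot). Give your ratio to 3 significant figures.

0.726

Plate carrée has h = 1 and k = sec φ, giving areal scale sec φ; true area = (apparent area) · cos φ.
True area of wetland: 332000 × cos(53.9°) = 332000 × 0.5892 = 195600 km².
True area of survey plot: 360000 × cos(41.5°) = 360000 × 0.7490 = 269600 km².
Ratio = 195600 / 269600 ≈ 0.726.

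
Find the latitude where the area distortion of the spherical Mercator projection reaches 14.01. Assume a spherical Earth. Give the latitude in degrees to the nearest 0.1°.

74.5°

Mercator areal scale is sec²φ.
sec²φ = 14.01  ⇒  cos²φ = 0.07138  ⇒  cos φ = 0.2672.
φ = arccos(0.2672) ≈ 74.5°.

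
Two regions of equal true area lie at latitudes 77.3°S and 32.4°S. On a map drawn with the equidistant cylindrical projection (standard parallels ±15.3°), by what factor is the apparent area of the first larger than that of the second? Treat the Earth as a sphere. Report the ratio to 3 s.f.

In the equirectangular projection with standard parallel φ₀ = 15.3° (x = Rλ cos φ₀, y = Rφ), meridians are true-scale (h = 1) and the parallel scale is k = cos φ₀ / cos φ.
Areal scale at 77.3°: h·k = 1.000 × 4.387 = 4.387.
Areal scale at 32.4°: h·k = 1.000 × 1.142 = 1.142.
Ratio = 4.387/1.142 ≈ 3.84.

3.84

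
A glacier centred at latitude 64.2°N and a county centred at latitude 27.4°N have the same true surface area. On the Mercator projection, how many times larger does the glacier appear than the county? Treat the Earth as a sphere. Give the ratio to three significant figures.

On Mercator, area is exaggerated by sec²φ = 1/cos²φ.
At 64.2°: sec²(64.2°) = 1/0.4352² = 5.279.
At 27.4°: sec²(27.4°) = 1/0.8878² = 1.269.
Ratio = 5.279/1.269 = cos²(27.4°)/cos²(64.2°) ≈ 4.16.

4.16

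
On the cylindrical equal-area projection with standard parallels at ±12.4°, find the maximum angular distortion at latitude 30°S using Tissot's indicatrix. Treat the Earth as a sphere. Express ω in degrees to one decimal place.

13.7°

A cylindrical equal-area projection with standard parallel φ₀ has meridian scale h = cos φ / cos φ₀ and parallel scale k = cos φ₀ / cos φ (so areas are preserved, h·k = 1).
At 30°: h = 0.8867, k = 1.128; principal scales a = 1.128, b = 0.8867.
sin(ω/2) = (a − b)/(a + b) = 0.2411/2.014 = 0.1197, so ω = 2 arcsin(0.1197) ≈ 13.7°.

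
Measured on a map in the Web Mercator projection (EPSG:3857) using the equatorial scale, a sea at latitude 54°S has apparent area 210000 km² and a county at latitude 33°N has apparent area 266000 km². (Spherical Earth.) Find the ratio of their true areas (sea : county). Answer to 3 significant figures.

Since Mercator area scale is 1/cos²φ, the true area equals the apparent area multiplied by cos²φ.
True area of sea: 210000 × cos²(54°) = 210000 × 0.3455 = 72550 km².
True area of county: 266000 × cos²(33°) = 266000 × 0.7034 = 187100 km².
Ratio = 72550 / 187100 ≈ 0.388.

0.388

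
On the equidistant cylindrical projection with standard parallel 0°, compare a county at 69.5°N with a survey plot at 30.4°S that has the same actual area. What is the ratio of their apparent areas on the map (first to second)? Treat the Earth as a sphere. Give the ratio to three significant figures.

Plate carrée maps x = Rλ, y = Rφ. The meridian scale is h = 1 and the parallel scale is k = 1/cos φ = sec φ.
Areal scale at 69.5°: h·k = 1.000 × 2.855 = 2.855.
Areal scale at 30.4°: h·k = 1.000 × 1.159 = 1.159.
Ratio = 2.855/1.159 ≈ 2.46.

2.46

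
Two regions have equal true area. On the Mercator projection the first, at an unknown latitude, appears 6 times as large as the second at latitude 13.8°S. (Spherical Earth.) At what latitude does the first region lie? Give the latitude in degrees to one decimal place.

Mercator areal scale is sec²φ, so apparent-area ratio = sec²φ₁ / sec²φ₂ = cos²φ₂ / cos²φ₁.
cos²φ₂ / cos²φ₁ = 6  ⇒  cos φ₁ = cos 13.8° / √6 = 0.9711/2.449 = 0.3965.
φ₁ = arccos(0.3965) ≈ 66.6°.

66.6°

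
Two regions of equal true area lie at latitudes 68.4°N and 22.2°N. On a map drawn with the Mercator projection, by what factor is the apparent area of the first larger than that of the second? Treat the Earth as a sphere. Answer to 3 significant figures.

Mercator is conformal with k = sec φ, so areal scale = k² = sec²φ.
At 68.4°: sec²(68.4°) = 1/0.3681² = 7.379.
At 22.2°: sec²(22.2°) = 1/0.9259² = 1.167.
Ratio = 7.379/1.167 = cos²(22.2°)/cos²(68.4°) ≈ 6.33.

6.33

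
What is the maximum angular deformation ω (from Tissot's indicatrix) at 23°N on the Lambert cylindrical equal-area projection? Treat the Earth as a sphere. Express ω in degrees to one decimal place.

The Lambert cylindrical equal-area projection is the cylindrical equal-area projection with its standard parallel at the equator (φ₀ = 0). A cylindrical equal-area projection with standard parallel φ₀ has meridian scale h = cos φ / cos φ₀ and parallel scale k = cos φ₀ / cos φ (so areas are preserved, h·k = 1).
At 23°: h = 0.9205, k = 1.086; principal scales a = 1.086, b = 0.9205.
sin(ω/2) = (a − b)/(a + b) = 0.1659/2.007 = 0.08264, so ω = 2 arcsin(0.08264) ≈ 9.5°.

9.5°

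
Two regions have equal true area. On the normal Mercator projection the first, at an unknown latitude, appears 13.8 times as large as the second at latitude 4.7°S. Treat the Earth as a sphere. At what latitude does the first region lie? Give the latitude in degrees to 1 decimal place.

Mercator areal scale is sec²φ, so apparent-area ratio = sec²φ₁ / sec²φ₂ = cos²φ₂ / cos²φ₁.
cos²φ₂ / cos²φ₁ = 13.8  ⇒  cos φ₁ = cos 4.7° / √13.8 = 0.9966/3.715 = 0.2683.
φ₁ = arccos(0.2683) ≈ 74.4°.

74.4°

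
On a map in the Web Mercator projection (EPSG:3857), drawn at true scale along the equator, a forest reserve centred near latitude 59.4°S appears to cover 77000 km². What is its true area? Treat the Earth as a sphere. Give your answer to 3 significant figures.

20000 km²

Mercator is conformal, so the point scale is isotropic: h = k = sec φ = 1/cos φ.
Areal scale = k² = sec²φ = 1/cos²(59.4°) = 1/0.5090² = 3.859.
True area = apparent / (areal scale) = 77000 / 3.859 ≈ 20000 km².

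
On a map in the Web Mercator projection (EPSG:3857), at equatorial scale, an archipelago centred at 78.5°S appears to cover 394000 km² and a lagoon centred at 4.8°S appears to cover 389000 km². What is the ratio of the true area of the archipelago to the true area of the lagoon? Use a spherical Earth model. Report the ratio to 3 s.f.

0.0405

On Mercator the areal scale is sec²φ, so true area = apparent × cos²φ.
True area of archipelago: 394000 × cos²(78.5°) = 394000 × 0.03975 = 15660 km².
True area of lagoon: 389000 × cos²(4.8°) = 389000 × 0.9930 = 386300 km².
Ratio = 15660 / 386300 ≈ 0.0405.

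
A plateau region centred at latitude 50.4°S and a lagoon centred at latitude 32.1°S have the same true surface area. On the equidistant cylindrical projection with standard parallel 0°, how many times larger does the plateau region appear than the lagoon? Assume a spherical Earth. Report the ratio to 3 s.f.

1.33

Plate carrée maps x = Rλ, y = Rφ. The meridian scale is h = 1 and the parallel scale is k = 1/cos φ = sec φ.
Areal scale at 50.4°: h·k = 1.000 × 1.569 = 1.569.
Areal scale at 32.1°: h·k = 1.000 × 1.180 = 1.180.
Ratio = 1.569/1.180 ≈ 1.33.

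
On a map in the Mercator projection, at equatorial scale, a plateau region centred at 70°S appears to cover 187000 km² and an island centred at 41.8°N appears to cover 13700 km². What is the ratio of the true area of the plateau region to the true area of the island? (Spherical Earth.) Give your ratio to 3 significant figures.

2.87

Mercator's areal exaggeration is sec²φ; hence true area = (apparent area) · cos²φ.
True area of plateau region: 187000 × cos²(70°) = 187000 × 0.1170 = 21870 km².
True area of island: 13700 × cos²(41.8°) = 13700 × 0.5557 = 7614 km².
Ratio = 21870 / 7614 ≈ 2.87.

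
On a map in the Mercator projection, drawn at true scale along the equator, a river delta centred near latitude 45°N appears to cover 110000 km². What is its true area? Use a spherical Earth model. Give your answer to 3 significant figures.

55000 km²

The Mercator projection is conformal; its linear scale factor is the same in every direction and equals sec φ = 1/cos φ.
Areal scale = k² = sec²φ = 1/cos²(45°) = 1/0.7071² = 2.000.
True area = apparent / (areal scale) = 110000 / 2.000 ≈ 55000 km².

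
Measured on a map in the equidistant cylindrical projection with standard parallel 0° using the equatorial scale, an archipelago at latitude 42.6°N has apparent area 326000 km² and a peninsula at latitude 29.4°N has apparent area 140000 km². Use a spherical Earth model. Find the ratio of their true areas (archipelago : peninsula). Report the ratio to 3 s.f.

On the plate carrée, areal scale = h·k = 1 × sec φ, so true area = apparent × cos φ.
True area of archipelago: 326000 × cos(42.6°) = 326000 × 0.7361 = 240000 km².
True area of peninsula: 140000 × cos(29.4°) = 140000 × 0.8712 = 122000 km².
Ratio = 240000 / 122000 ≈ 1.97.

1.97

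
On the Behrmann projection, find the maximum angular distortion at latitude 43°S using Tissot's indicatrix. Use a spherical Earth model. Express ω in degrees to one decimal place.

19.3°

The Behrmann projection is cylindrical equal-area with φ₀ = 30°. Cylindrical equal-area (φ₀ = 30°): h = cos φ / cos 30° along meridians, k = cos 30° / cos φ along parallels; h·k = 1.
At 43°: h = 0.8445, k = 1.184; principal scales a = 1.184, b = 0.8445.
sin(ω/2) = (a − b)/(a + b) = 0.3396/2.029 = 0.1674, so ω = 2 arcsin(0.1674) ≈ 19.3°.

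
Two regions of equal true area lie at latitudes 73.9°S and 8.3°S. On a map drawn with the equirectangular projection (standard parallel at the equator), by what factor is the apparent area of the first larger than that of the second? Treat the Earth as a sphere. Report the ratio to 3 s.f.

3.57

For the equirectangular projection with φ₀ = 0 (plate carrée), h = 1 along meridians and k = sec φ along parallels.
Areal scale at 73.9°: h·k = 1.000 × 3.606 = 3.606.
Areal scale at 8.3°: h·k = 1.000 × 1.011 = 1.011.
Ratio = 3.606/1.011 ≈ 3.57.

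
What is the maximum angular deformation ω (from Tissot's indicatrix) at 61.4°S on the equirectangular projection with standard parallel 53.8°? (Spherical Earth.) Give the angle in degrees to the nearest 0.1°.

In the equirectangular projection with standard parallel φ₀ = 53.8° (x = Rλ cos φ₀, y = Rφ), meridians are true-scale (h = 1) and the parallel scale is k = cos φ₀ / cos φ.
At 61.4°: h = 1.000, k = 1.234; principal scales a = 1.234, b = 1.000.
sin(ω/2) = (a − b)/(a + b) = 0.2338/2.234 = 0.1047, so ω = 2 arcsin(0.1047) ≈ 12.0°.

12.0°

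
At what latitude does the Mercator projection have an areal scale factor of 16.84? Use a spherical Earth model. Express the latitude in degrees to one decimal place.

Mercator areal scale is sec²φ.
sec²φ = 16.84  ⇒  cos²φ = 0.05938  ⇒  cos φ = 0.2437.
φ = arccos(0.2437) ≈ 75.9°.

75.9°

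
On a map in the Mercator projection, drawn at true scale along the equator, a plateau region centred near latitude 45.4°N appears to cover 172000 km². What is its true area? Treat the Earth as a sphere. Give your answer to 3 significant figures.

84800 km²

For Mercator, h = k = sec φ (a conformal cylindrical projection has a single point scale, 1/cos φ).
Areal scale = k² = sec²φ = 1/cos²(45.4°) = 1/0.7022² = 2.028.
True area = apparent / (areal scale) = 172000 / 2.028 ≈ 84800 km².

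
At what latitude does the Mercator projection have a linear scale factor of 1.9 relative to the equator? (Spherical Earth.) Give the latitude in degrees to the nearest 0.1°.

Mercator scale is k = sec φ = 1/cos φ.
1/cos φ = 1.9  ⇒  cos φ = 0.5263  ⇒  φ = arccos(0.5263) ≈ 58.2°.

58.2°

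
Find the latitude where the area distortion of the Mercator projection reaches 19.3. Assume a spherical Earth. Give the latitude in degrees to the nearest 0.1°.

Mercator areal scale is sec²φ.
sec²φ = 19.3  ⇒  cos²φ = 0.05181  ⇒  cos φ = 0.2276.
φ = arccos(0.2276) ≈ 76.8°.

76.8°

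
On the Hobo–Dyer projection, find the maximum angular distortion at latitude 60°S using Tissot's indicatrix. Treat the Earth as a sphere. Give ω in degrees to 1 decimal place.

51.1°

Hobo–Dyer is a cylindrical equal-area projection with standard parallels at ±37.5°. For cylindrical equal-area with standard parallel φ₀, h = cos φ / cos φ₀ and k = cos φ₀ / cos φ, so h·k = 1.
At 60°: h = 0.6302, k = 1.587; principal scales a = 1.587, b = 0.6302.
sin(ω/2) = (a − b)/(a + b) = 0.9565/2.217 = 0.4314, so ω = 2 arcsin(0.4314) ≈ 51.1°.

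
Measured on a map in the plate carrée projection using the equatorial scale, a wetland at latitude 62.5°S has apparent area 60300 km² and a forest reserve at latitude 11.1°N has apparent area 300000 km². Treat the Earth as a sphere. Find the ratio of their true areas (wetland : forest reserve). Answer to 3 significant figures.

On the plate carrée, areal scale = h·k = 1 × sec φ, so true area = apparent × cos φ.
True area of wetland: 60300 × cos(62.5°) = 60300 × 0.4617 = 27840 km².
True area of forest reserve: 300000 × cos(11.1°) = 300000 × 0.9813 = 294400 km².
Ratio = 27840 / 294400 ≈ 0.0946.

0.0946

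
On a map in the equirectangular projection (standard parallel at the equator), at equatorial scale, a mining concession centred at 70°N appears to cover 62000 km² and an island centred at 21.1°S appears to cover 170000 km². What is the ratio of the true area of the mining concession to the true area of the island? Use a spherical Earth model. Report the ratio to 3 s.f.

0.134

On the plate carrée, areal scale = h·k = 1 × sec φ, so true area = apparent × cos φ.
True area of mining concession: 62000 × cos(70°) = 62000 × 0.3420 = 21210 km².
True area of island: 170000 × cos(21.1°) = 170000 × 0.9330 = 158600 km².
Ratio = 21210 / 158600 ≈ 0.134.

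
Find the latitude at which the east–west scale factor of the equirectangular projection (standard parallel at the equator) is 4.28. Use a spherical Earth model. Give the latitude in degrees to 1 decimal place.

Plate carrée: h = 1, k = sec φ along parallels.
sec φ = 4.28  ⇒  cos φ = 0.2336  ⇒  φ ≈ 76.5°.

76.5°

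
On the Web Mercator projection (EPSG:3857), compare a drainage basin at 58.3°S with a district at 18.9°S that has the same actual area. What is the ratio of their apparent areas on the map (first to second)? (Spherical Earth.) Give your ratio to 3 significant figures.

On Mercator, area is exaggerated by sec²φ = 1/cos²φ.
At 58.3°: sec²(58.3°) = 1/0.5255² = 3.622.
At 18.9°: sec²(18.9°) = 1/0.9461² = 1.117.
Ratio = 3.622/1.117 = cos²(18.9°)/cos²(58.3°) ≈ 3.24.

3.24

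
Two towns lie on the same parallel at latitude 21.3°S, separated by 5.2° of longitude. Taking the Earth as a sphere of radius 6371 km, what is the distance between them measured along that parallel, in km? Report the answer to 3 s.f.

539 km

Arc length along a parallel = R cos φ · Δλ (with Δλ in radians).
= 6371 × cos 21.3° × (5.2° × π/180) = 6371 × 0.9317 × 0.09076 ≈ 539 km.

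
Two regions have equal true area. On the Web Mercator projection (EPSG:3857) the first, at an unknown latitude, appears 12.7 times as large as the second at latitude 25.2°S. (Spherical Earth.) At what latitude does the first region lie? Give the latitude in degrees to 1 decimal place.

For equal true areas on Mercator, apparent areas scale as sec²φ, so the ratio is cos²φ₂ / cos²φ₁.
cos²φ₂ / cos²φ₁ = 12.7  ⇒  cos φ₁ = cos 25.2° / √12.7 = 0.9048/3.564 = 0.2539.
φ₁ = arccos(0.2539) ≈ 75.3°.

75.3°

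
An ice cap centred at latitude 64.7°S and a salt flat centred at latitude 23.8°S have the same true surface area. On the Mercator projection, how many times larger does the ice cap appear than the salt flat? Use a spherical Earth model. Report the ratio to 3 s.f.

Mercator is conformal with k = sec φ, so areal scale = k² = sec²φ.
At 64.7°: sec²(64.7°) = 1/0.4274² = 5.475.
At 23.8°: sec²(23.8°) = 1/0.9150² = 1.195.
Ratio = 5.475/1.195 = cos²(23.8°)/cos²(64.7°) ≈ 4.58.

4.58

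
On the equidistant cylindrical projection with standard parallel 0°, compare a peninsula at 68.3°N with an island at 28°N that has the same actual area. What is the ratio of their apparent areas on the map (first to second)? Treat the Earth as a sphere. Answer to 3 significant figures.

2.39

In the plate carrée (x = Rλ, y = Rφ), meridians are true-scale (h = 1) and parallels are stretched by k = sec φ.
Areal scale at 68.3°: h·k = 1.000 × 2.705 = 2.705.
Areal scale at 28°: h·k = 1.000 × 1.133 = 1.133.
Ratio = 2.705/1.133 ≈ 2.39.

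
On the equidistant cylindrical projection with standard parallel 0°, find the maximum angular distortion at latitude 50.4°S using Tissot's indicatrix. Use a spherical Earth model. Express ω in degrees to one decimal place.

25.6°

In the plate carrée (x = Rλ, y = Rφ), meridians are true-scale (h = 1) and parallels are stretched by k = sec φ.
At 50.4°: h = 1.000, k = 1.569; principal scales a = 1.569, b = 1.000.
sin(ω/2) = (a − b)/(a + b) = 0.5688/2.569 = 0.2214, so ω = 2 arcsin(0.2214) ≈ 25.6°.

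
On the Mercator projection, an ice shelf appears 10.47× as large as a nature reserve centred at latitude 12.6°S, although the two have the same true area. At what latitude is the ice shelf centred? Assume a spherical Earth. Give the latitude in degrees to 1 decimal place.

For equal true areas on Mercator, apparent areas scale as sec²φ, so the ratio is cos²φ₂ / cos²φ₁.
cos²φ₂ / cos²φ₁ = 10.47  ⇒  cos φ₁ = cos 12.6° / √10.47 = 0.9759/3.236 = 0.3016.
φ₁ = arccos(0.3016) ≈ 72.4°.

72.4°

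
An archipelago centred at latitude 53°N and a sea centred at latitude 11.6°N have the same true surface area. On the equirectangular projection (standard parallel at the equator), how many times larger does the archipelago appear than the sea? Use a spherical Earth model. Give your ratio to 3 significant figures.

For the equirectangular projection with φ₀ = 0 (plate carrée), h = 1 along meridians and k = sec φ along parallels.
Areal scale at 53°: h·k = 1.000 × 1.662 = 1.662.
Areal scale at 11.6°: h·k = 1.000 × 1.021 = 1.021.
Ratio = 1.662/1.021 ≈ 1.63.

1.63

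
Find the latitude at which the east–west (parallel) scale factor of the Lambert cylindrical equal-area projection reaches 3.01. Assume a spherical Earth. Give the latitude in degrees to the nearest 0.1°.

70.6°

The Lambert cylindrical equal-area projection is the cylindrical equal-area projection with its standard parallel at the equator (φ₀ = 0). A cylindrical equal-area projection with standard parallel φ₀ has meridian scale h = cos φ / cos φ₀ and parallel scale k = cos φ₀ / cos φ (so areas are preserved, h·k = 1).
k = cos φ₀ / cos φ = 3.01  ⇒  cos φ = cos 0° / 3.01 = 0.3322.
φ = arccos(0.3322) ≈ 70.6°.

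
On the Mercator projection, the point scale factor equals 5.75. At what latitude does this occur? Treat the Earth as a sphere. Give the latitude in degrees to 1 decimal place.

80.0°

Mercator scale is k = sec φ = 1/cos φ.
1/cos φ = 5.75  ⇒  cos φ = 0.1739  ⇒  φ = arccos(0.1739) ≈ 80.0°.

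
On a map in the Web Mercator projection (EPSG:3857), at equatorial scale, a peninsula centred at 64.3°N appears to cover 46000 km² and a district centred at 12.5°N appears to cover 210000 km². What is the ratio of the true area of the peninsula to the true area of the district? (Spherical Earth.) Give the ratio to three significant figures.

0.0432

Since Mercator area scale is 1/cos²φ, the true area equals the apparent area multiplied by cos²φ.
True area of peninsula: 46000 × cos²(64.3°) = 46000 × 0.1881 = 8651 km².
True area of district: 210000 × cos²(12.5°) = 210000 × 0.9532 = 200200 km².
Ratio = 8651 / 200200 ≈ 0.0432.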